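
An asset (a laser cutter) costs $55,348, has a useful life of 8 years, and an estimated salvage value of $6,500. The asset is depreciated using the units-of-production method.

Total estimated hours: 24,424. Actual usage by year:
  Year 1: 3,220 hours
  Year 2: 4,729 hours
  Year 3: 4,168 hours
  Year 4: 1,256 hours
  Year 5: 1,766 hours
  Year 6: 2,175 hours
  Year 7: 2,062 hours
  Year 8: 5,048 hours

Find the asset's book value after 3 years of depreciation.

$31,114

Depreciable base = $55,348 − $6,500 = $48,848.
Rate = $48,848 / 24,424 hours = $2 per hour.
Year 1: 3,220 × $2 = $6,440. Book value $48,908.
Year 2: 4,729 × $2 = $9,458. Book value $39,450.
Year 3: 4,168 × $2 = $8,336. Book value $31,114.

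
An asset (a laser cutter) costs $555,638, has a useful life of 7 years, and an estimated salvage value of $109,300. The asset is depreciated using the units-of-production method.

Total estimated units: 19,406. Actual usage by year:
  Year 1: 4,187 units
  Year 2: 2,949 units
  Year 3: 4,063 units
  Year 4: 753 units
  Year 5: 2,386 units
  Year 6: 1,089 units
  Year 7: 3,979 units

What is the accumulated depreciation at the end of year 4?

$274,896

Depreciable base = $555,638 − $109,300 = $446,338.
Rate = $446,338 / 19,406 units = $23 per unit.
Year 1: 4,187 × $23 = $96,301. Book value $459,337.
Year 2: 2,949 × $23 = $67,827. Book value $391,510.
Year 3: 4,063 × $23 = $93,449. Book value $298,061.
Year 4: 753 × $23 = $17,319. Book value $280,742.
Accumulated through year 4 = $555,638 − $280,742 = $274,896.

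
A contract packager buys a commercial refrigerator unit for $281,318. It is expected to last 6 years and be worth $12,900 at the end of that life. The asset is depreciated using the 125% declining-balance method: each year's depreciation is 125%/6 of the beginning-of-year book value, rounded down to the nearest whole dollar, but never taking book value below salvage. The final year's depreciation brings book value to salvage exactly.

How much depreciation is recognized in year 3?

Depreciable base = $281,318 − $12,900 = $268,418.
Year 1: ⌊$281,318 × 125%/6⌋ = $58,607. Book value $222,711.
Year 2: ⌊$222,711 × 125%/6⌋ = $46,398. Book value $176,313.
Year 3: ⌊$176,313 × 125%/6⌋ = $36,731. Book value $139,582.

$36,731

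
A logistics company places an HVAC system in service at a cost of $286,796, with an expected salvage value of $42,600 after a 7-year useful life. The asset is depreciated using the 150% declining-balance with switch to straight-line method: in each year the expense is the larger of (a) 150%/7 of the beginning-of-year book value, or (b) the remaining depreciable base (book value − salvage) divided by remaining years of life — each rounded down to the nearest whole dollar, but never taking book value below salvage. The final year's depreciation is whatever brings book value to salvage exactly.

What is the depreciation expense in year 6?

$21,641

Depreciable base = $286,796 − $42,600 = $244,196.
Year 1: DB = ⌊$286,796 × 150%/7⌋ = $61,456; SL = ⌊$244,196/7⌋ = $34,885 → take DB $61,456. Book value $225,340.
Year 2: DB = ⌊$225,340 × 150%/7⌋ = $48,287; SL = ⌊$182,740/6⌋ = $30,456 → take DB $48,287. Book value $177,053.
Year 3: DB = ⌊$177,053 × 150%/7⌋ = $37,939; SL = ⌊$134,453/5⌋ = $26,890 → take DB $37,939. Book value $139,114.
Year 4: DB = ⌊$139,114 × 150%/7⌋ = $29,810; SL = ⌊$96,514/4⌋ = $24,128 → take DB $29,810. Book value $109,304.
Year 5: DB = ⌊$109,304 × 150%/7⌋ = $23,422; SL = ⌊$66,704/3⌋ = $22,234 → take DB $23,422. Book value $85,882.
Year 6: DB = ⌊$85,882 × 150%/7⌋ = $18,403; SL = ⌊$43,282/2⌋ = $21,641 → take SL $21,641. Book value $64,241.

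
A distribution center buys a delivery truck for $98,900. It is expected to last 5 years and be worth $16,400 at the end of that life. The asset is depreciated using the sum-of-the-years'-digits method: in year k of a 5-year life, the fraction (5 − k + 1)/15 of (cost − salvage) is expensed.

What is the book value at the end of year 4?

$21,900

Depreciable base = $98,900 − $16,400 = $82,500.
Sum of the years' digits = 5+4+3+2+1 = 15.
Year 1: $82,500 × 5/15 = $27,500. Book value $71,400.
Year 2: $82,500 × 4/15 = $22,000. Book value $49,400.
Year 3: $82,500 × 3/15 = $16,500. Book value $32,900.
Year 4: $82,500 × 2/15 = $11,000. Book value $21,900.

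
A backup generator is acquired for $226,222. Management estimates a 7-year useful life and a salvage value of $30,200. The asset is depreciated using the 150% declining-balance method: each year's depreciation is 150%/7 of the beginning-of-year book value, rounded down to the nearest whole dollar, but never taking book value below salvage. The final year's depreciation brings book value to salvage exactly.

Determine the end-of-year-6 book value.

Depreciable base = $226,222 − $30,200 = $196,022.
Year 1: ⌊$226,222 × 150%/7⌋ = $48,476. Book value $177,746.
Year 2: ⌊$177,746 × 150%/7⌋ = $38,088. Book value $139,658.
Year 3: ⌊$139,658 × 150%/7⌋ = $29,926. Book value $109,732.
Year 4: ⌊$109,732 × 150%/7⌋ = $23,514. Book value $86,218.
Year 5: ⌊$86,218 × 150%/7⌋ = $18,475. Book value $67,743.
Year 6: ⌊$67,743 × 150%/7⌋ = $14,516. Book value $53,227.

$53,227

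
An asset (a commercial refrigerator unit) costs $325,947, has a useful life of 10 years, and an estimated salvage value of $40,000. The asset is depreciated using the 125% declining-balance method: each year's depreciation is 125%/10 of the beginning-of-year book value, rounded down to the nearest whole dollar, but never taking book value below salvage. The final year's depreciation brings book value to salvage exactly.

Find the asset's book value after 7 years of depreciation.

$128,000

Depreciable base = $325,947 − $40,000 = $285,947.
Year 1: ⌊$325,947 × 125%/10⌋ = $40,743. Book value $285,204.
Year 2: ⌊$285,204 × 125%/10⌋ = $35,650. Book value $249,554.
Year 3: ⌊$249,554 × 125%/10⌋ = $31,194. Book value $218,360.
Year 4: ⌊$218,360 × 125%/10⌋ = $27,295. Book value $191,065.
Year 5: ⌊$191,065 × 125%/10⌋ = $23,883. Book value $167,182.
Year 6: ⌊$167,182 × 125%/10⌋ = $20,897. Book value $146,285.
Year 7: ⌊$146,285 × 125%/10⌋ = $18,285. Book value $128,000.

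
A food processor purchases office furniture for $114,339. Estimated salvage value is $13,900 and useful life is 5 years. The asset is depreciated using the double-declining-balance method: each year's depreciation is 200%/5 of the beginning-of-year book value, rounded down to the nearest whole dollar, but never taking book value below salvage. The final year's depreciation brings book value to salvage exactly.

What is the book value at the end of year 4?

$14,819

Depreciable base = $114,339 − $13,900 = $100,439.
Year 1: ⌊$114,339 × 200%/5⌋ = $45,735. Book value $68,604.
Year 2: ⌊$68,604 × 200%/5⌋ = $27,441. Book value $41,163.
Year 3: ⌊$41,163 × 200%/5⌋ = $16,465. Book value $24,698.
Year 4: ⌊$24,698 × 200%/5⌋ = $9,879. Book value $14,819.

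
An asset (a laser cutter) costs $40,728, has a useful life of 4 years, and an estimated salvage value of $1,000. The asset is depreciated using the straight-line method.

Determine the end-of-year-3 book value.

Depreciable base = $40,728 − $1,000 = $39,728.
Annual expense = $39,728 / 4 = $9,932.
End of year 1: book value $30,796.
End of year 2: book value $20,864.
End of year 3: book value $10,932.

$10,932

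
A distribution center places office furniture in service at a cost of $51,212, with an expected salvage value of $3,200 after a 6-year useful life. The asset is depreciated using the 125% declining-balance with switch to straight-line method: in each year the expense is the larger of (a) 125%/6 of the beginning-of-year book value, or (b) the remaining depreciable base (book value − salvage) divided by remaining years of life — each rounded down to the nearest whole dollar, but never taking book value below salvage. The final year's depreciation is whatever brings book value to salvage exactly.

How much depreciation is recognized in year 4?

$7,224

Depreciable base = $51,212 − $3,200 = $48,012.
Year 1: DB = ⌊$51,212 × 125%/6⌋ = $10,669; SL = ⌊$48,012/6⌋ = $8,002 → take DB $10,669. Book value $40,543.
Year 2: DB = ⌊$40,543 × 125%/6⌋ = $8,446; SL = ⌊$37,343/5⌋ = $7,468 → take DB $8,446. Book value $32,097.
Year 3: DB = ⌊$32,097 × 125%/6⌋ = $6,686; SL = ⌊$28,897/4⌋ = $7,224 → take SL $7,224. Book value $24,873.
Year 4: DB = ⌊$24,873 × 125%/6⌋ = $5,181; SL = ⌊$21,673/3⌋ = $7,224 → take SL $7,224. Book value $17,649.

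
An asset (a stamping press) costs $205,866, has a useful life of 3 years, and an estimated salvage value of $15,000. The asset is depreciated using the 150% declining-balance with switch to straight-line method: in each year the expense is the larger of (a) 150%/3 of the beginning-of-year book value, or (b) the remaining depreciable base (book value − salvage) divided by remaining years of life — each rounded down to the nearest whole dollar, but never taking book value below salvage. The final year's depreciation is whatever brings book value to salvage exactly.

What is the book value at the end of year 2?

$51,467

Depreciable base = $205,866 − $15,000 = $190,866.
Year 1: DB = ⌊$205,866 × 150%/3⌋ = $102,933; SL = ⌊$190,866/3⌋ = $63,622 → take DB $102,933. Book value $102,933.
Year 2: DB = ⌊$102,933 × 150%/3⌋ = $51,466; SL = ⌊$87,933/2⌋ = $43,966 → take DB $51,466. Book value $51,467.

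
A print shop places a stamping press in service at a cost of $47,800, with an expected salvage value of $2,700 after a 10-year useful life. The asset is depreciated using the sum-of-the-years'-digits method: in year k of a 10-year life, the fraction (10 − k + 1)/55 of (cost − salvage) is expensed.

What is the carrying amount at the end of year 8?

Depreciable base = $47,800 − $2,700 = $45,100.
Sum of the years' digits = 10+9+8+7+6+5+4+3+2+1 = 55.
Year 1: $45,100 × 10/55 = $8,200. Book value $39,600.
Year 2: $45,100 × 9/55 = $7,380. Book value $32,220.
Year 3: $45,100 × 8/55 = $6,560. Book value $25,660.
Year 4: $45,100 × 7/55 = $5,740. Book value $19,920.
Year 5: $45,100 × 6/55 = $4,920. Book value $15,000.
Year 6: $45,100 × 5/55 = $4,100. Book value $10,900.
Year 7: $45,100 × 4/55 = $3,280. Book value $7,620.
Year 8: $45,100 × 3/55 = $2,460. Book value $5,160.

$5,160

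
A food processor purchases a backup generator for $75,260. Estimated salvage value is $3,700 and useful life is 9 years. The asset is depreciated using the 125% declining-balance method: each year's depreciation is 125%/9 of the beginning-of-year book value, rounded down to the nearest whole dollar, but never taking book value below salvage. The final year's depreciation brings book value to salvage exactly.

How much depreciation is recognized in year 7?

$4,262

Depreciable base = $75,260 − $3,700 = $71,560.
Year 1: ⌊$75,260 × 125%/9⌋ = $10,452. Book value $64,808.
Year 2: ⌊$64,808 × 125%/9⌋ = $9,001. Book value $55,807.
Year 3: ⌊$55,807 × 125%/9⌋ = $7,750. Book value $48,057.
Year 4: ⌊$48,057 × 125%/9⌋ = $6,674. Book value $41,383.
Year 5: ⌊$41,383 × 125%/9⌋ = $5,747. Book value $35,636.
Year 6: ⌊$35,636 × 125%/9⌋ = $4,949. Book value $30,687.
Year 7: ⌊$30,687 × 125%/9⌋ = $4,262. Book value $26,425.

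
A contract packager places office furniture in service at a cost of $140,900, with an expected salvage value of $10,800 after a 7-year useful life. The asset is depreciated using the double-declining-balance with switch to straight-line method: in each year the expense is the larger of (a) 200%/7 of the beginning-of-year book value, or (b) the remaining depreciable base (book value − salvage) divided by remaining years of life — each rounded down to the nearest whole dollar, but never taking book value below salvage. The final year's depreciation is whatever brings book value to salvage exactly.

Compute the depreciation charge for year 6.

$7,699

Depreciable base = $140,900 − $10,800 = $130,100.
Year 1: DB = ⌊$140,900 × 200%/7⌋ = $40,257; SL = ⌊$130,100/7⌋ = $18,585 → take DB $40,257. Book value $100,643.
Year 2: DB = ⌊$100,643 × 200%/7⌋ = $28,755; SL = ⌊$89,843/6⌋ = $14,973 → take DB $28,755. Book value $71,888.
Year 3: DB = ⌊$71,888 × 200%/7⌋ = $20,539; SL = ⌊$61,088/5⌋ = $12,217 → take DB $20,539. Book value $51,349.
Year 4: DB = ⌊$51,349 × 200%/7⌋ = $14,671; SL = ⌊$40,549/4⌋ = $10,137 → take DB $14,671. Book value $36,678.
Year 5: DB = ⌊$36,678 × 200%/7⌋ = $10,479; SL = ⌊$25,878/3⌋ = $8,626 → take DB $10,479. Book value $26,199.
Year 6: DB = ⌊$26,199 × 200%/7⌋ = $7,485; SL = ⌊$15,399/2⌋ = $7,699 → take SL $7,699. Book value $18,500.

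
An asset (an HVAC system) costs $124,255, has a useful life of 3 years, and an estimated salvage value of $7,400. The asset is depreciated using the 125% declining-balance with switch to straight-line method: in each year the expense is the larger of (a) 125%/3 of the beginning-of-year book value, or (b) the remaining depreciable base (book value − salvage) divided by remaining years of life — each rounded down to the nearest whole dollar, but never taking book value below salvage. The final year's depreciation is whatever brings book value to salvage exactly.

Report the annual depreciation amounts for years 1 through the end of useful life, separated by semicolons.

$51,772; $32,541; $32,542

Depreciable base = $124,255 − $7,400 = $116,855.
Year 1: DB = ⌊$124,255 × 125%/3⌋ = $51,772; SL = ⌊$116,855/3⌋ = $38,951 → take DB $51,772. Book value $72,483.
Year 2: DB = ⌊$72,483 × 125%/3⌋ = $30,201; SL = ⌊$65,083/2⌋ = $32,541 → take SL $32,541. Book value $39,942.
Year 3 (final): $39,942 − $7,400 = $32,542. Book value $7,400.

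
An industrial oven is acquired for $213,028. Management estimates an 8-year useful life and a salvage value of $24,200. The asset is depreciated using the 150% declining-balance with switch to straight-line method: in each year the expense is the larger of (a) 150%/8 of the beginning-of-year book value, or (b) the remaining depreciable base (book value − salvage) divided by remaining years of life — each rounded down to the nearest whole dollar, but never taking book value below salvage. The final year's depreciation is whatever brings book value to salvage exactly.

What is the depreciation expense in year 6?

Depreciable base = $213,028 − $24,200 = $188,828.
Year 1: DB = ⌊$213,028 × 150%/8⌋ = $39,942; SL = ⌊$188,828/8⌋ = $23,603 → take DB $39,942. Book value $173,086.
Year 2: DB = ⌊$173,086 × 150%/8⌋ = $32,453; SL = ⌊$148,886/7⌋ = $21,269 → take DB $32,453. Book value $140,633.
Year 3: DB = ⌊$140,633 × 150%/8⌋ = $26,368; SL = ⌊$116,433/6⌋ = $19,405 → take DB $26,368. Book value $114,265.
Year 4: DB = ⌊$114,265 × 150%/8⌋ = $21,424; SL = ⌊$90,065/5⌋ = $18,013 → take DB $21,424. Book value $92,841.
Year 5: DB = ⌊$92,841 × 150%/8⌋ = $17,407; SL = ⌊$68,641/4⌋ = $17,160 → take DB $17,407. Book value $75,434.
Year 6: DB = ⌊$75,434 × 150%/8⌋ = $14,143; SL = ⌊$51,234/3⌋ = $17,078 → take SL $17,078. Book value $58,356.

$17,078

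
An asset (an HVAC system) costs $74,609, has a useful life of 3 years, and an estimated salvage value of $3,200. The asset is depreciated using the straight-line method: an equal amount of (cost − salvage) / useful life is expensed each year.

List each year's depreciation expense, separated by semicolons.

Depreciable base = $74,609 − $3,200 = $71,409.
Annual expense = $71,409 / 3 = $23,803.
End of year 1: book value $50,806.
End of year 2: book value $27,003.
End of year 3: book value $3,200.

$23,803; $23,803; $23,803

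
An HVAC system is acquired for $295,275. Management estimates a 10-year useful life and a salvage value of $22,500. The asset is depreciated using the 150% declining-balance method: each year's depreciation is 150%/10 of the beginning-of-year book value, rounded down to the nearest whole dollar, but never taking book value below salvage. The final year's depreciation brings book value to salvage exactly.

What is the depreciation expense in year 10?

Depreciable base = $295,275 − $22,500 = $272,775.
Year 1: ⌊$295,275 × 150%/10⌋ = $44,291. Book value $250,984.
Year 2: ⌊$250,984 × 150%/10⌋ = $37,647. Book value $213,337.
Year 3: ⌊$213,337 × 150%/10⌋ = $32,000. Book value $181,337.
Year 4: ⌊$181,337 × 150%/10⌋ = $27,200. Book value $154,137.
Year 5: ⌊$154,137 × 150%/10⌋ = $23,120. Book value $131,017.
Year 6: ⌊$131,017 × 150%/10⌋ = $19,652. Book value $111,365.
Year 7: ⌊$111,365 × 150%/10⌋ = $16,704. Book value $94,661.
Year 8: ⌊$94,661 × 150%/10⌋ = $14,199. Book value $80,462.
Year 9: ⌊$80,462 × 150%/10⌋ = $12,069. Book value $68,393.
Year 10 (final): $68,393 − $22,500 = $45,893. Book value $22,500.

$45,893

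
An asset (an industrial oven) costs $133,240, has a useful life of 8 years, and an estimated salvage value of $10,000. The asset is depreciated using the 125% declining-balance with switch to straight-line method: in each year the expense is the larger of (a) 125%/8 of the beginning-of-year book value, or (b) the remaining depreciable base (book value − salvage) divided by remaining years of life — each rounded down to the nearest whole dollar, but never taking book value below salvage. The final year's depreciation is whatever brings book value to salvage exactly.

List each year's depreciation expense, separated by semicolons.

$20,818; $17,565; $14,821; $14,007; $14,007; $14,007; $14,007; $14,008

Depreciable base = $133,240 − $10,000 = $123,240.
Year 1: DB = ⌊$133,240 × 125%/8⌋ = $20,818; SL = ⌊$123,240/8⌋ = $15,405 → take DB $20,818. Book value $112,422.
Year 2: DB = ⌊$112,422 × 125%/8⌋ = $17,565; SL = ⌊$102,422/7⌋ = $14,631 → take DB $17,565. Book value $94,857.
Year 3: DB = ⌊$94,857 × 125%/8⌋ = $14,821; SL = ⌊$84,857/6⌋ = $14,142 → take DB $14,821. Book value $80,036.
Year 4: DB = ⌊$80,036 × 125%/8⌋ = $12,505; SL = ⌊$70,036/5⌋ = $14,007 → take SL $14,007. Book value $66,029.
Year 5: DB = ⌊$66,029 × 125%/8⌋ = $10,317; SL = ⌊$56,029/4⌋ = $14,007 → take SL $14,007. Book value $52,022.
Year 6: DB = ⌊$52,022 × 125%/8⌋ = $8,128; SL = ⌊$42,022/3⌋ = $14,007 → take SL $14,007. Book value $38,015.
Year 7: DB = ⌊$38,015 × 125%/8⌋ = $5,939; SL = ⌊$28,015/2⌋ = $14,007 → take SL $14,007. Book value $24,008.
Year 8 (final): $24,008 − $10,000 = $14,008. Book value $10,000.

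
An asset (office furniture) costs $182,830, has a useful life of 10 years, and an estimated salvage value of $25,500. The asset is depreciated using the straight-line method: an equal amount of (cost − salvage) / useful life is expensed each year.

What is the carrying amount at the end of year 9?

Depreciable base = $182,830 − $25,500 = $157,330.
Annual expense = $157,330 / 10 = $15,733.
End of year 1: book value $167,097.
End of year 2: book value $151,364.
End of year 3: book value $135,631.
End of year 4: book value $119,898.
End of year 5: book value $104,165.
End of year 6: book value $88,432.
End of year 7: book value $72,699.
End of year 8: book value $56,966.
End of year 9: book value $41,233.

$41,233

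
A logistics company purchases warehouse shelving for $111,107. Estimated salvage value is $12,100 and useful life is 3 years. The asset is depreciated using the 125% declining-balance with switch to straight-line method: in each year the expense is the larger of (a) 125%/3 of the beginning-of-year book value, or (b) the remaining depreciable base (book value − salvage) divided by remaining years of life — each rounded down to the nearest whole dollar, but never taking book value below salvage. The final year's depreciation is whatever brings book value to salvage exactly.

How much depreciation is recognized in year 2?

$27,005

Depreciable base = $111,107 − $12,100 = $99,007.
Year 1: DB = ⌊$111,107 × 125%/3⌋ = $46,294; SL = ⌊$99,007/3⌋ = $33,002 → take DB $46,294. Book value $64,813.
Year 2: DB = ⌊$64,813 × 125%/3⌋ = $27,005; SL = ⌊$52,713/2⌋ = $26,356 → take DB $27,005. Book value $37,808.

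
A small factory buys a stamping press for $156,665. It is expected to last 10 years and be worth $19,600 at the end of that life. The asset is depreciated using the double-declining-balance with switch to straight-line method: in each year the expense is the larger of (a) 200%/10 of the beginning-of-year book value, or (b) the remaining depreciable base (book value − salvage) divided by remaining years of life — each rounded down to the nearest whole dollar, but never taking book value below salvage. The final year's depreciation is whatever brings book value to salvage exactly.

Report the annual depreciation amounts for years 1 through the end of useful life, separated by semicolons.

Depreciable base = $156,665 − $19,600 = $137,065.
Year 1: DB = ⌊$156,665 × 200%/10⌋ = $31,333; SL = ⌊$137,065/10⌋ = $13,706 → take DB $31,333. Book value $125,332.
Year 2: DB = ⌊$125,332 × 200%/10⌋ = $25,066; SL = ⌊$105,732/9⌋ = $11,748 → take DB $25,066. Book value $100,266.
Year 3: DB = ⌊$100,266 × 200%/10⌋ = $20,053; SL = ⌊$80,666/8⌋ = $10,083 → take DB $20,053. Book value $80,213.
Year 4: DB = ⌊$80,213 × 200%/10⌋ = $16,042; SL = ⌊$60,613/7⌋ = $8,659 → take DB $16,042. Book value $64,171.
Year 5: DB = ⌊$64,171 × 200%/10⌋ = $12,834; SL = ⌊$44,571/6⌋ = $7,428 → take DB $12,834. Book value $51,337.
Year 6: DB = ⌊$51,337 × 200%/10⌋ = $10,267; SL = ⌊$31,737/5⌋ = $6,347 → take DB $10,267. Book value $41,070.
Year 7: DB = ⌊$41,070 × 200%/10⌋ = $8,214; SL = ⌊$21,470/4⌋ = $5,367 → take DB $8,214. Book value $32,856.
Year 8: DB = ⌊$32,856 × 200%/10⌋ = $6,571; SL = ⌊$13,256/3⌋ = $4,418 → take DB $6,571. Book value $26,285.
Year 9: DB = ⌊$26,285 × 200%/10⌋ = $5,257; SL = ⌊$6,685/2⌋ = $3,342 → take DB $5,257. Book value $21,028.
Year 10 (final): $21,028 − $19,600 = $1,428. Book value $19,600.

$31,333; $25,066; $20,053; $16,042; $12,834; $10,267; $8,214; $6,571; $5,257; $1,428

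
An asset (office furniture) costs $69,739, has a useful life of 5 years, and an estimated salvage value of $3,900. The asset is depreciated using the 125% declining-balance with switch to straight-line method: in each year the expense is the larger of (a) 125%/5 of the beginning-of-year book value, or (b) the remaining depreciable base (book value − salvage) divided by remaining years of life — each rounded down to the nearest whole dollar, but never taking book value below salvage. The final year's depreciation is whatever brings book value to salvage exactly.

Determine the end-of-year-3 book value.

$27,453

Depreciable base = $69,739 − $3,900 = $65,839.
Year 1: DB = ⌊$69,739 × 125%/5⌋ = $17,434; SL = ⌊$65,839/5⌋ = $13,167 → take DB $17,434. Book value $52,305.
Year 2: DB = ⌊$52,305 × 125%/5⌋ = $13,076; SL = ⌊$48,405/4⌋ = $12,101 → take DB $13,076. Book value $39,229.
Year 3: DB = ⌊$39,229 × 125%/5⌋ = $9,807; SL = ⌊$35,329/3⌋ = $11,776 → take SL $11,776. Book value $27,453.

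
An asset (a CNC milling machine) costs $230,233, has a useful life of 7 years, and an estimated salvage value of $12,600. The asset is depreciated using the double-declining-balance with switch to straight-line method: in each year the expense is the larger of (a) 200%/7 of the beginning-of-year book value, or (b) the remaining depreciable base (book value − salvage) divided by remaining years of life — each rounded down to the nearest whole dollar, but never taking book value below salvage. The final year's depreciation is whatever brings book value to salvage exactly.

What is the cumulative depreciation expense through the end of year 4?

Depreciable base = $230,233 − $12,600 = $217,633.
Year 1: DB = ⌊$230,233 × 200%/7⌋ = $65,780; SL = ⌊$217,633/7⌋ = $31,090 → take DB $65,780. Book value $164,453.
Year 2: DB = ⌊$164,453 × 200%/7⌋ = $46,986; SL = ⌊$151,853/6⌋ = $25,308 → take DB $46,986. Book value $117,467.
Year 3: DB = ⌊$117,467 × 200%/7⌋ = $33,562; SL = ⌊$104,867/5⌋ = $20,973 → take DB $33,562. Book value $83,905.
Year 4: DB = ⌊$83,905 × 200%/7⌋ = $23,972; SL = ⌊$71,305/4⌋ = $17,826 → take DB $23,972. Book value $59,933.
Accumulated through year 4 = $230,233 − $59,933 = $170,300.

$170,300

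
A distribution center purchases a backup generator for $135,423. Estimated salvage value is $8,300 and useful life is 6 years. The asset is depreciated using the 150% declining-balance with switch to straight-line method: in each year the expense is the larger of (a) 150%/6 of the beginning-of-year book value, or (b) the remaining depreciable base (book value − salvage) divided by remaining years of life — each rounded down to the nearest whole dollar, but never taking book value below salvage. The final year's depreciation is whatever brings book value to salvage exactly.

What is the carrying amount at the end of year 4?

$40,855

Depreciable base = $135,423 − $8,300 = $127,123.
Year 1: DB = ⌊$135,423 × 150%/6⌋ = $33,855; SL = ⌊$127,123/6⌋ = $21,187 → take DB $33,855. Book value $101,568.
Year 2: DB = ⌊$101,568 × 150%/6⌋ = $25,392; SL = ⌊$93,268/5⌋ = $18,653 → take DB $25,392. Book value $76,176.
Year 3: DB = ⌊$76,176 × 150%/6⌋ = $19,044; SL = ⌊$67,876/4⌋ = $16,969 → take DB $19,044. Book value $57,132.
Year 4: DB = ⌊$57,132 × 150%/6⌋ = $14,283; SL = ⌊$48,832/3⌋ = $16,277 → take SL $16,277. Book value $40,855.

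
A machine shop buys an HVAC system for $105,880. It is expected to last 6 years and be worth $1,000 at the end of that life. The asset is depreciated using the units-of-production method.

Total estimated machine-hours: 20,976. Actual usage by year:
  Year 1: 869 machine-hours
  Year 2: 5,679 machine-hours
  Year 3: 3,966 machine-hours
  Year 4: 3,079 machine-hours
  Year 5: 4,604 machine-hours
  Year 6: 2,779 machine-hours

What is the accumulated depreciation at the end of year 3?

$52,570

Depreciable base = $105,880 − $1,000 = $104,880.
Rate = $104,880 / 20,976 machine-hours = $5 per machine-hour.
Year 1: 869 × $5 = $4,345. Book value $101,535.
Year 2: 5,679 × $5 = $28,395. Book value $73,140.
Year 3: 3,966 × $5 = $19,830. Book value $53,310.
Accumulated through year 3 = $105,880 − $53,310 = $52,570.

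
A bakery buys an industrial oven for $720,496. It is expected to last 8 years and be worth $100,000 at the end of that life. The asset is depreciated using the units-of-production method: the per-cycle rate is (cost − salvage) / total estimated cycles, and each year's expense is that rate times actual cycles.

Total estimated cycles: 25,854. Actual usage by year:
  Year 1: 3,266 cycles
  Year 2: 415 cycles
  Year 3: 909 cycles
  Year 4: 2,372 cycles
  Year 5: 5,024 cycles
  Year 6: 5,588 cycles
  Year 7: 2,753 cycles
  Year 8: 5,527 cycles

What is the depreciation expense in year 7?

Depreciable base = $720,496 − $100,000 = $620,496.
Rate = $620,496 / 25,854 cycles = $24 per cycle.
Year 1: 3,266 × $24 = $78,384. Book value $642,112.
Year 2: 415 × $24 = $9,960. Book value $632,152.
Year 3: 909 × $24 = $21,816. Book value $610,336.
Year 4: 2,372 × $24 = $56,928. Book value $553,408.
Year 5: 5,024 × $24 = $120,576. Book value $432,832.
Year 6: 5,588 × $24 = $134,112. Book value $298,720.
Year 7: 2,753 × $24 = $66,072. Book value $232,648.

$66,072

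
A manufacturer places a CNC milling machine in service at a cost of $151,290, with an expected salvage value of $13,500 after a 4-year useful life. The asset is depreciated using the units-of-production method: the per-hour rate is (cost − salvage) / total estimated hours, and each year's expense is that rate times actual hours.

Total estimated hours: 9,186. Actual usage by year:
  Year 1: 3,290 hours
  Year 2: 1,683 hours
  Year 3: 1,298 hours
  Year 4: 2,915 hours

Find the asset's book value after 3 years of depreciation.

$57,225

Depreciable base = $151,290 − $13,500 = $137,790.
Rate = $137,790 / 9,186 hours = $15 per hour.
Year 1: 3,290 × $15 = $49,350. Book value $101,940.
Year 2: 1,683 × $15 = $25,245. Book value $76,695.
Year 3: 1,298 × $15 = $19,470. Book value $57,225.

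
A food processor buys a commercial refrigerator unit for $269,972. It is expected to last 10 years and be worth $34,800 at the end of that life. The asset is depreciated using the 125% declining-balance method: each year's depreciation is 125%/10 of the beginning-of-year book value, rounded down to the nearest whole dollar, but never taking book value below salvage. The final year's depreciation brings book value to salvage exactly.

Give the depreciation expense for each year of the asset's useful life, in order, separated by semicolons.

$33,746; $29,528; $25,837; $22,607; $19,781; $17,309; $15,145; $13,252; $11,595; $46,372

Depreciable base = $269,972 − $34,800 = $235,172.
Year 1: ⌊$269,972 × 125%/10⌋ = $33,746. Book value $236,226.
Year 2: ⌊$236,226 × 125%/10⌋ = $29,528. Book value $206,698.
Year 3: ⌊$206,698 × 125%/10⌋ = $25,837. Book value $180,861.
Year 4: ⌊$180,861 × 125%/10⌋ = $22,607. Book value $158,254.
Year 5: ⌊$158,254 × 125%/10⌋ = $19,781. Book value $138,473.
Year 6: ⌊$138,473 × 125%/10⌋ = $17,309. Book value $121,164.
Year 7: ⌊$121,164 × 125%/10⌋ = $15,145. Book value $106,019.
Year 8: ⌊$106,019 × 125%/10⌋ = $13,252. Book value $92,767.
Year 9: ⌊$92,767 × 125%/10⌋ = $11,595. Book value $81,172.
Year 10 (final): $81,172 − $34,800 = $46,372. Book value $34,800.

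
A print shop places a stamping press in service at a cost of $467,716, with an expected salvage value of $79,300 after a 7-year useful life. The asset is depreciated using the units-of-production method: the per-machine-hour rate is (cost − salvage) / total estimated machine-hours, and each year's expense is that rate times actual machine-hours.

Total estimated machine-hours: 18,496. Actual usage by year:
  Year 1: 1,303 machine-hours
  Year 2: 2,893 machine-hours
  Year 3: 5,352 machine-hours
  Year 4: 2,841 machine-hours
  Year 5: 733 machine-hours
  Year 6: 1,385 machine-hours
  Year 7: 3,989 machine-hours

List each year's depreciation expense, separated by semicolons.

Depreciable base = $467,716 − $79,300 = $388,416.
Rate = $388,416 / 18,496 machine-hours = $21 per machine-hour.
Year 1: 1,303 × $21 = $27,363. Book value $440,353.
Year 2: 2,893 × $21 = $60,753. Book value $379,600.
Year 3: 5,352 × $21 = $112,392. Book value $267,208.
Year 4: 2,841 × $21 = $59,661. Book value $207,547.
Year 5: 733 × $21 = $15,393. Book value $192,154.
Year 6: 1,385 × $21 = $29,085. Book value $163,069.
Year 7: 3,989 × $21 = $83,769. Book value $79,300.

$27,363; $60,753; $112,392; $59,661; $15,393; $29,085; $83,769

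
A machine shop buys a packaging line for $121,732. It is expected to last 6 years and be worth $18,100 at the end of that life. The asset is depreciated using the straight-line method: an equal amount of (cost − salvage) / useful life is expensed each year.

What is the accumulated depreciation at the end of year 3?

Depreciable base = $121,732 − $18,100 = $103,632.
Annual expense = $103,632 / 6 = $17,272.
End of year 1: book value $104,460.
End of year 2: book value $87,188.
End of year 3: book value $69,916.
Accumulated through year 3 = $121,732 − $69,916 = $51,816.

$51,816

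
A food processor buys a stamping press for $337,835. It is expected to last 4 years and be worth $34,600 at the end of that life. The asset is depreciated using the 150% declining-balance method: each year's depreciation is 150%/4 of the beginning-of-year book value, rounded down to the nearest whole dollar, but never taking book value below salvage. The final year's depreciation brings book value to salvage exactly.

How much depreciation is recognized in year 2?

Depreciable base = $337,835 − $34,600 = $303,235.
Year 1: ⌊$337,835 × 150%/4⌋ = $126,688. Book value $211,147.
Year 2: ⌊$211,147 × 150%/4⌋ = $79,180. Book value $131,967.

$79,180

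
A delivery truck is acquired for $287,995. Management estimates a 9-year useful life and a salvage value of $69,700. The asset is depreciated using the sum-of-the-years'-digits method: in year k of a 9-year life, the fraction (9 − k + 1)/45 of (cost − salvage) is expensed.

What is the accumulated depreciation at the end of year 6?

$189,189

Depreciable base = $287,995 − $69,700 = $218,295.
Sum of the years' digits = 9+8+7+6+5+4+3+2+1 = 45.
Year 1: $218,295 × 9/45 = $43,659. Book value $244,336.
Year 2: $218,295 × 8/45 = $38,808. Book value $205,528.
Year 3: $218,295 × 7/45 = $33,957. Book value $171,571.
Year 4: $218,295 × 6/45 = $29,106. Book value $142,465.
Year 5: $218,295 × 5/45 = $24,255. Book value $118,210.
Year 6: $218,295 × 4/45 = $19,404. Book value $98,806.
Accumulated through year 6 = $287,995 − $98,806 = $189,189.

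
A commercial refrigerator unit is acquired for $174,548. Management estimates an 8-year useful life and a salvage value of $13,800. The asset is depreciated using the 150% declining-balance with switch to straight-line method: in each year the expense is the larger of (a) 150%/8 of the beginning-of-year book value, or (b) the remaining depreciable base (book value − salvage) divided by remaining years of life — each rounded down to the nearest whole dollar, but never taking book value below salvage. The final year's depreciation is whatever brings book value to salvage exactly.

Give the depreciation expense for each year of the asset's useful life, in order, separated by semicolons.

Depreciable base = $174,548 − $13,800 = $160,748.
Year 1: DB = ⌊$174,548 × 150%/8⌋ = $32,727; SL = ⌊$160,748/8⌋ = $20,093 → take DB $32,727. Book value $141,821.
Year 2: DB = ⌊$141,821 × 150%/8⌋ = $26,591; SL = ⌊$128,021/7⌋ = $18,288 → take DB $26,591. Book value $115,230.
Year 3: DB = ⌊$115,230 × 150%/8⌋ = $21,605; SL = ⌊$101,430/6⌋ = $16,905 → take DB $21,605. Book value $93,625.
Year 4: DB = ⌊$93,625 × 150%/8⌋ = $17,554; SL = ⌊$79,825/5⌋ = $15,965 → take DB $17,554. Book value $76,071.
Year 5: DB = ⌊$76,071 × 150%/8⌋ = $14,263; SL = ⌊$62,271/4⌋ = $15,567 → take SL $15,567. Book value $60,504.
Year 6: DB = ⌊$60,504 × 150%/8⌋ = $11,344; SL = ⌊$46,704/3⌋ = $15,568 → take SL $15,568. Book value $44,936.
Year 7: DB = ⌊$44,936 × 150%/8⌋ = $8,425; SL = ⌊$31,136/2⌋ = $15,568 → take SL $15,568. Book value $29,368.
Year 8 (final): $29,368 − $13,800 = $15,568. Book value $13,800.

$32,727; $26,591; $21,605; $17,554; $15,567; $15,568; $15,568; $15,568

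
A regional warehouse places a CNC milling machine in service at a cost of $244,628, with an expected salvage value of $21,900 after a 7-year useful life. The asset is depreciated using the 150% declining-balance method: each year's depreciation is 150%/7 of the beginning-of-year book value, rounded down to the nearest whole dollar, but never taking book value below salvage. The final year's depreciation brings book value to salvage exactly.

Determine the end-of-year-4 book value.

Depreciable base = $244,628 − $21,900 = $222,728.
Year 1: ⌊$244,628 × 150%/7⌋ = $52,420. Book value $192,208.
Year 2: ⌊$192,208 × 150%/7⌋ = $41,187. Book value $151,021.
Year 3: ⌊$151,021 × 150%/7⌋ = $32,361. Book value $118,660.
Year 4: ⌊$118,660 × 150%/7⌋ = $25,427. Book value $93,233.

$93,233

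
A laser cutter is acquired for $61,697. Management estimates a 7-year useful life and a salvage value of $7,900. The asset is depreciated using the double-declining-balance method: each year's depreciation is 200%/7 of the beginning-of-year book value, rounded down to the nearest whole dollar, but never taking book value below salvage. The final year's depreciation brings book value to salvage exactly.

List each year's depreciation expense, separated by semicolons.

$17,627; $12,591; $8,994; $6,424; $4,588; $3,278; $295

Depreciable base = $61,697 − $7,900 = $53,797.
Year 1: ⌊$61,697 × 200%/7⌋ = $17,627. Book value $44,070.
Year 2: ⌊$44,070 × 200%/7⌋ = $12,591. Book value $31,479.
Year 3: ⌊$31,479 × 200%/7⌋ = $8,994. Book value $22,485.
Year 4: ⌊$22,485 × 200%/7⌋ = $6,424. Book value $16,061.
Year 5: ⌊$16,061 × 200%/7⌋ = $4,588. Book value $11,473.
Year 6: ⌊$11,473 × 200%/7⌋ = $3,278. Book value $8,195.
Year 7 (final): $8,195 − $7,900 = $295. Book value $7,900.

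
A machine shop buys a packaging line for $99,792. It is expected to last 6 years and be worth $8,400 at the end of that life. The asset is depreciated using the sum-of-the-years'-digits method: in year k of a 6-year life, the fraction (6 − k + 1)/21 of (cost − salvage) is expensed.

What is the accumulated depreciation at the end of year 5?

Depreciable base = $99,792 − $8,400 = $91,392.
Sum of the years' digits = 6+5+4+3+2+1 = 21.
Year 1: $91,392 × 6/21 = $26,112. Book value $73,680.
Year 2: $91,392 × 5/21 = $21,760. Book value $51,920.
Year 3: $91,392 × 4/21 = $17,408. Book value $34,512.
Year 4: $91,392 × 3/21 = $13,056. Book value $21,456.
Year 5: $91,392 × 2/21 = $8,704. Book value $12,752.
Accumulated through year 5 = $99,792 − $12,752 = $87,040.

$87,040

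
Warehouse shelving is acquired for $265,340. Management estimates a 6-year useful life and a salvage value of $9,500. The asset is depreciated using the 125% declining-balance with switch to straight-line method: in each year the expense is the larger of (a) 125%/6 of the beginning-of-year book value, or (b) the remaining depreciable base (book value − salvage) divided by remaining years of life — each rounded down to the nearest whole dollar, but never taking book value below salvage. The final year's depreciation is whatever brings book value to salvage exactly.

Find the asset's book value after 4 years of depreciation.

$87,900

Depreciable base = $265,340 − $9,500 = $255,840.
Year 1: DB = ⌊$265,340 × 125%/6⌋ = $55,279; SL = ⌊$255,840/6⌋ = $42,640 → take DB $55,279. Book value $210,061.
Year 2: DB = ⌊$210,061 × 125%/6⌋ = $43,762; SL = ⌊$200,561/5⌋ = $40,112 → take DB $43,762. Book value $166,299.
Year 3: DB = ⌊$166,299 × 125%/6⌋ = $34,645; SL = ⌊$156,799/4⌋ = $39,199 → take SL $39,199. Book value $127,100.
Year 4: DB = ⌊$127,100 × 125%/6⌋ = $26,479; SL = ⌊$117,600/3⌋ = $39,200 → take SL $39,200. Book value $87,900.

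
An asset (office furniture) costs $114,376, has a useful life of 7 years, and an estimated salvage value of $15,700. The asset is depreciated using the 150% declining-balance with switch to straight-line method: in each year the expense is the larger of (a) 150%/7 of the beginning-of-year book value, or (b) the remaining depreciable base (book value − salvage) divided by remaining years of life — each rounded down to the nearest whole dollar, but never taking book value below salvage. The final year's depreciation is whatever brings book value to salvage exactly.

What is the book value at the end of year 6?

$24,976

Depreciable base = $114,376 − $15,700 = $98,676.
Year 1: DB = ⌊$114,376 × 150%/7⌋ = $24,509; SL = ⌊$98,676/7⌋ = $14,096 → take DB $24,509. Book value $89,867.
Year 2: DB = ⌊$89,867 × 150%/7⌋ = $19,257; SL = ⌊$74,167/6⌋ = $12,361 → take DB $19,257. Book value $70,610.
Year 3: DB = ⌊$70,610 × 150%/7⌋ = $15,130; SL = ⌊$54,910/5⌋ = $10,982 → take DB $15,130. Book value $55,480.
Year 4: DB = ⌊$55,480 × 150%/7⌋ = $11,888; SL = ⌊$39,780/4⌋ = $9,945 → take DB $11,888. Book value $43,592.
Year 5: DB = ⌊$43,592 × 150%/7⌋ = $9,341; SL = ⌊$27,892/3⌋ = $9,297 → take DB $9,341. Book value $34,251.
Year 6: DB = ⌊$34,251 × 150%/7⌋ = $7,339; SL = ⌊$18,551/2⌋ = $9,275 → take SL $9,275. Book value $24,976.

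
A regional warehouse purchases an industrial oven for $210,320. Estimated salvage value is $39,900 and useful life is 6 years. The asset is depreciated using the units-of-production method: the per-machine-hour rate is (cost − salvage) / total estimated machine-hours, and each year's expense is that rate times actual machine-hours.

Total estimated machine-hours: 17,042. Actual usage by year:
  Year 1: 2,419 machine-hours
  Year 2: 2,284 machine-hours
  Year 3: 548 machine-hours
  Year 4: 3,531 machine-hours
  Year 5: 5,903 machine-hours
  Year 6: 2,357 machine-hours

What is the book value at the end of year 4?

Depreciable base = $210,320 − $39,900 = $170,420.
Rate = $170,420 / 17,042 machine-hours = $10 per machine-hour.
Year 1: 2,419 × $10 = $24,190. Book value $186,130.
Year 2: 2,284 × $10 = $22,840. Book value $163,290.
Year 3: 548 × $10 = $5,480. Book value $157,810.
Year 4: 3,531 × $10 = $35,310. Book value $122,500.

$122,500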